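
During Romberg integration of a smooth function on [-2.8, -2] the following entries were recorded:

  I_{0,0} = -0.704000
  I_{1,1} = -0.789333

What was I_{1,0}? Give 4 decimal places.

From I_{1,1} = (4·I_{1,0} − I_{0,0})/3, solve for I_{1,0}:
4·I_{1,0} = 3·(-0.789333) + (-0.704000) = -3.071999
I_{1,0} = -0.768000

-0.7680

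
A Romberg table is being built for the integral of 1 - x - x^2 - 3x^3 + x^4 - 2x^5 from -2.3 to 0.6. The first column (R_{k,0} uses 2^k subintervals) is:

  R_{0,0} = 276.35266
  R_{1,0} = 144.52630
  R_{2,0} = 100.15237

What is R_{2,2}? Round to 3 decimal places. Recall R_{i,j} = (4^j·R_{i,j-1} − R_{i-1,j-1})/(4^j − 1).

84.346

Richardson extrapolation on the trapezoidal column (denominator 4−1=3):
R_{1,1} = (4·144.52630 − 276.35266) / 3 = 100.58418
R_{2,1} = 100.15237 + (100.15237 − 144.52630)/3 = 85.36106
R_{2,2} = (16·85.36106 − 100.58418) / 15 = 84.34619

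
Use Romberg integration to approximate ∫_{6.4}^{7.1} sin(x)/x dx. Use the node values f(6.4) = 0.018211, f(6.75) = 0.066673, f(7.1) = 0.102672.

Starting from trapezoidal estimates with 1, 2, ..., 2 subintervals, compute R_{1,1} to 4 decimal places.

0.0452

R_{0,0} (trapezoid, 1 panel, h=0.7000): 0.042309
R_{1,0} (trapezoid, 2 panels, h=0.3500): 0.044490
R_{1,1} = 0.044490 + (0.044490 − 0.042309)/3 = 0.045217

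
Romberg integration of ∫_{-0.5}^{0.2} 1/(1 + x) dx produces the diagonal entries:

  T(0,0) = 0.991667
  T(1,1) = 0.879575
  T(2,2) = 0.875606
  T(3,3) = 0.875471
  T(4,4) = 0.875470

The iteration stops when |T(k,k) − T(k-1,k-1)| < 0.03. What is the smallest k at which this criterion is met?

k = 2

|T(1,1) − T(0,0)| = 0.112092 ≥ 0.03
|T(2,2) − T(1,1)| = 0.003969 < 0.03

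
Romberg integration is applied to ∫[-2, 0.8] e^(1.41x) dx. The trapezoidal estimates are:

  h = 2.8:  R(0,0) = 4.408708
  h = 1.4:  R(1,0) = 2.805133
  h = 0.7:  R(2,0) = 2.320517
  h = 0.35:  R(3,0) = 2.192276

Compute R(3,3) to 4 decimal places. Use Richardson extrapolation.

Richardson extrapolation on the trapezoidal column (denominator 4−1=3):
R(1,1) = 2.805133 + (2.805133 − 4.408708)/3 = 2.270608
R(2,1) = 2.320517 + (2.320517 − 2.805133)/3 = 2.158978
R(3,1) = (4·2.192276 − 2.320517) / 3 = 2.149529
R(2,2) = (16·2.158978 − 2.270608) / 15 = 2.151536
R(3,2) = 2.149529 + (2.149529 − 2.158978)/15 = 2.148899
R(3,3) = (64·2.148899 − 2.151536) / 63 = 2.148857

2.1489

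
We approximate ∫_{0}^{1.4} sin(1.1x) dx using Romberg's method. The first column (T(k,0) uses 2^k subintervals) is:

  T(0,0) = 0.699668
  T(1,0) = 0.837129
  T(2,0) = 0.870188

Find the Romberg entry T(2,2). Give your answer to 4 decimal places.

T(1,1) = (4·0.837129 − 0.699668) / 3 = 0.882949
T(2,1) = 0.870188 + (0.870188 − 0.837129)/3 = 0.881208
T(2,2) = (16·0.881208 − 0.882949) / 15 = 0.881092

0.8811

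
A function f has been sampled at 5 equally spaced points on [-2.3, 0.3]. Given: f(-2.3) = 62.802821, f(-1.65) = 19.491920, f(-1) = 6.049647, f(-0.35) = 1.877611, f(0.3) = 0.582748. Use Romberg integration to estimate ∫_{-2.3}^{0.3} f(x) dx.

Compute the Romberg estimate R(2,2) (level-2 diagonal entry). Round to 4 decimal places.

34.6701

R(0,0) (trapezoid, 1 panel, h=2.6000): 82.401240
R(1,0) (trapezoid, 2 panels, h=1.3000): 49.065161
R(2,0) (trapezoid, 4 panels, h=0.6500): 38.422776
R(1,1) = 49.065161 + (49.065161 − 82.401240)/3 = 37.953135
R(2,1) = 38.422776 + (38.422776 − 49.065161)/3 = 34.875314
R(2,2) = 34.875314 + (34.875314 − 37.953135)/15 = 34.670126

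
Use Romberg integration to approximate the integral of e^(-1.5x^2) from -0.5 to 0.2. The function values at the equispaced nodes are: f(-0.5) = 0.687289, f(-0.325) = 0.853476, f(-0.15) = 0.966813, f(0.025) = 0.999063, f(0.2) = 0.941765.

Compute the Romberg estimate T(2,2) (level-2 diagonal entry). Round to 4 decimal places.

0.6400

T(0,0) (trapezoid, 1 panel, h=0.7000): 0.570169
T(1,0) (trapezoid, 2 panels, h=0.3500): 0.623469
T(2,0) (trapezoid, 4 panels, h=0.1750): 0.635929
T(1,1) = 0.623469 + (0.623469 − 0.570169)/3 = 0.641236
T(2,1) = 0.635929 + (0.635929 − 0.623469)/3 = 0.640082
T(2,2) = 0.640082 + (0.640082 − 0.641236)/15 = 0.640005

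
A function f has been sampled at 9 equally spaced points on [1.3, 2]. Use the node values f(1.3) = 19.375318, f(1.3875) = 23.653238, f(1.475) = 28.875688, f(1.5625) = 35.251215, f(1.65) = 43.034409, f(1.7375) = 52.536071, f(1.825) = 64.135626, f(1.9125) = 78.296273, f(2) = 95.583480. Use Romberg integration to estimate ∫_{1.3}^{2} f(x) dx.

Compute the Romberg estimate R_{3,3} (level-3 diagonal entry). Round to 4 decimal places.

R_{0,0} (trapezoid, 1 panel, h=0.7000): 40.235579
R_{1,0} (trapezoid, 2 panels, h=0.3500): 35.179833
R_{2,0} (trapezoid, 4 panels, h=0.1750): 33.866896
R_{3,0} (trapezoid, 8 panels, h=0.0875): 33.535418
R_{1,1} = 35.179833 + (35.179833 − 40.235579)/3 = 33.494584
R_{2,1} = 33.866896 + (33.866896 − 35.179833)/3 = 33.429250
R_{3,1} = 33.535418 + (33.535418 − 33.866896)/3 = 33.424925
R_{2,2} = 33.429250 + (33.429250 − 33.494584)/15 = 33.424894
R_{3,2} = 33.424925 + (33.424925 − 33.429250)/15 = 33.424637
R_{3,3} = 33.424637 + (33.424637 − 33.424894)/63 = 33.424633

33.4246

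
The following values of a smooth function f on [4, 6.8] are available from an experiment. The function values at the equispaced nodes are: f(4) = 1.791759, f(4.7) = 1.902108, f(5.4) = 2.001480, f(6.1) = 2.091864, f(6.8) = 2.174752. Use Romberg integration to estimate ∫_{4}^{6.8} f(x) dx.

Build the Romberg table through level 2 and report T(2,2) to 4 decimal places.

T(0,0) (trapezoid, 1 panel, h=2.8000): 5.553115
T(1,0) (trapezoid, 2 panels, h=1.4000): 5.578630
T(2,0) (trapezoid, 4 panels, h=0.7000): 5.585095
T(1,1) = 5.578630 + (5.578630 − 5.553115)/3 = 5.587135
T(2,1) = 5.585095 + (5.585095 − 5.578630)/3 = 5.587250
T(2,2) = 5.587250 + (5.587250 − 5.587135)/15 = 5.587258

5.5873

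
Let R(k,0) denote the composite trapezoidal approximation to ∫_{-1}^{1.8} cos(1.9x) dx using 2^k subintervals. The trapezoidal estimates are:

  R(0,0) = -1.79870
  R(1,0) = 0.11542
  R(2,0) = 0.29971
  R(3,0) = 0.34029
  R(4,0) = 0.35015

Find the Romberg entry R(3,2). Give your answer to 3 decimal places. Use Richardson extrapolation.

0.353

R(2,1) = 0.29971 + (0.29971 − 0.11542)/3 = 0.36114
R(3,1) = 0.34029 + (0.34029 − 0.29971)/3 = 0.35382
R(3,2) = (16·0.35382 − 0.36114) / 15 = 0.35333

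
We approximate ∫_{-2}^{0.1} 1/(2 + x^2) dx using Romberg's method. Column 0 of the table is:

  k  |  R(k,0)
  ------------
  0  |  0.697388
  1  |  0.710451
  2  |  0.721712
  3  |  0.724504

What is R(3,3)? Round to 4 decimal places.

Richardson extrapolation on the trapezoidal column (denominator 4−1=3):
R(1,1) = 0.710451 + (0.710451 − 0.697388)/3 = 0.714805
R(2,1) = 0.721712 + (0.721712 − 0.710451)/3 = 0.725466
R(3,1) = (4·0.724504 − 0.721712) / 3 = 0.725435
R(2,2) = 0.725466 + (0.725466 − 0.714805)/15 = 0.726177
R(3,2) = 0.725435 + (0.725435 − 0.725466)/15 = 0.725433
R(3,3) = 0.725433 + (0.725433 − 0.726177)/63 = 0.725421

0.7254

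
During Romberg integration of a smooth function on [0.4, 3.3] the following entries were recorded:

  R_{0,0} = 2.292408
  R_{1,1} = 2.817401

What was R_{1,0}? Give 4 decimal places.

2.6862

From R_{1,1} = (4·R_{1,0} − R_{0,0})/3, solve for R_{1,0}:
4·R_{1,0} = 3·2.817401 + 2.292408 = 10.744611
R_{1,0} = 2.686153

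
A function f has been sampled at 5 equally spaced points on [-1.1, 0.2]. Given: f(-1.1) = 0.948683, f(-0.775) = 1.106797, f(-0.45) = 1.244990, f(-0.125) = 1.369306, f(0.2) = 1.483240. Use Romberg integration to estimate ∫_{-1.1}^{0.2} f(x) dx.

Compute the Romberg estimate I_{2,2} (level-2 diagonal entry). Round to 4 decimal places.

1.6062

I_{0,0} (trapezoid, 1 panel, h=1.3000): 1.580750
I_{1,0} (trapezoid, 2 panels, h=0.6500): 1.599618
I_{2,0} (trapezoid, 4 panels, h=0.3250): 1.604543
I_{1,1} = 1.599618 + (1.599618 − 1.580750)/3 = 1.605907
I_{2,1} = 1.604543 + (1.604543 − 1.599618)/3 = 1.606185
I_{2,2} = 1.606185 + (1.606185 − 1.605907)/15 = 1.606204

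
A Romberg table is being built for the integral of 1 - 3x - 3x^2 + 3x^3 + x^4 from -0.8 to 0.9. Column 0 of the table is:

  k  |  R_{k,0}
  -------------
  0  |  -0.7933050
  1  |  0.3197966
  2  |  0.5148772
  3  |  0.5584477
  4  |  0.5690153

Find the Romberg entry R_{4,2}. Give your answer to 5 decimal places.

0.57251

R_{3,1} = (4·0.5584477 − 0.5148772) / 3 = 0.5729712
R_{4,1} = 0.5690153 + (0.5690153 − 0.5584477)/3 = 0.5725378
R_{4,2} = 0.5725378 + (0.5725378 − 0.5729712)/15 = 0.5725089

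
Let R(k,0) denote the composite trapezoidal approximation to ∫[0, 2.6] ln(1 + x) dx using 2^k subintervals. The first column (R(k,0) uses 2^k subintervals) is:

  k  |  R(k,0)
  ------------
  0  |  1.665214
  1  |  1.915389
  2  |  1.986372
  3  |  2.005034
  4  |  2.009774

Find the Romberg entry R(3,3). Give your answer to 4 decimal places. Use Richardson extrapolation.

R(1,1) = (4·1.915389 − 1.665214) / 3 = 1.998781
R(2,1) = 1.986372 + (1.986372 − 1.915389)/3 = 2.010033
R(3,1) = 2.005034 + (2.005034 − 1.986372)/3 = 2.011255
R(2,2) = 2.010033 + (2.010033 − 1.998781)/15 = 2.010783
R(3,2) = 2.011255 + (2.011255 − 2.010033)/15 = 2.011336
R(3,3) = (64·2.011336 − 2.010783) / 63 = 2.011345

2.0113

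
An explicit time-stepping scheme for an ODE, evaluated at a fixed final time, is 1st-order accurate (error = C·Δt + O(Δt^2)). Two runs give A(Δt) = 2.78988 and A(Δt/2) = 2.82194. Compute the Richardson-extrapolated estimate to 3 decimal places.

2.854

Extrapolated value = (2·A(Δt/2) − A(Δt)) / (2 − 1)
= (2·2.82194 − 2.78988) / 1
= 2.85400 / 1 = 2.85400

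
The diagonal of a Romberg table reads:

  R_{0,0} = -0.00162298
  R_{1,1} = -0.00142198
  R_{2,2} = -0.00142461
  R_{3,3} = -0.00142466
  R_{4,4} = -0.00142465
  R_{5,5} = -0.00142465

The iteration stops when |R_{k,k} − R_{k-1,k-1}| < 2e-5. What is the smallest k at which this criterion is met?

|R_{1,1} − R_{0,0}| = 0.00020100 ≥ 2e-5
|R_{2,2} − R_{1,1}| = 0.00000263 < 2e-5

k = 2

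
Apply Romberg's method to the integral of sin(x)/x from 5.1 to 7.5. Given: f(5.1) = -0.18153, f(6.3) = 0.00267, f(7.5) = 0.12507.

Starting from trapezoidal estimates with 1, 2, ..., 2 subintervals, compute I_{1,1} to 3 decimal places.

I_{0,0} (trapezoid, 1 panel, h=2.4000): -0.06775
I_{1,0} (trapezoid, 2 panels, h=1.2000): -0.03067
I_{1,1} = -0.03067 + (-0.03067 − (-0.06775))/3 = -0.01831

-0.018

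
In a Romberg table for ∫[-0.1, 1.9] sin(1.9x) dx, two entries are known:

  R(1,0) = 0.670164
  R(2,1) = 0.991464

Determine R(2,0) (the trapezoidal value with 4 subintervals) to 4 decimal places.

0.9111

From R(2,1) = (4·R(2,0) − R(1,0))/3, solve for R(2,0):
4·R(2,0) = 3·0.991464 + 0.670164 = 3.644556
R(2,0) = 0.911139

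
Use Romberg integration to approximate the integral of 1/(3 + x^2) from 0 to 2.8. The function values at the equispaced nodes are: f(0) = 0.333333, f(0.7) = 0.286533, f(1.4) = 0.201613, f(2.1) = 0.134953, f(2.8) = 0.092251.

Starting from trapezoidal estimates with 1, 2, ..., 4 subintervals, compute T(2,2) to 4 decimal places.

T(0,0) (trapezoid, 1 panel, h=2.8000): 0.595818
T(1,0) (trapezoid, 2 panels, h=1.4000): 0.580167
T(2,0) (trapezoid, 4 panels, h=0.7000): 0.585124
T(1,1) = 0.580167 + (0.580167 − 0.595818)/3 = 0.574950
T(2,1) = 0.585124 + (0.585124 − 0.580167)/3 = 0.586776
T(2,2) = 0.586776 + (0.586776 − 0.574950)/15 = 0.587564

0.5876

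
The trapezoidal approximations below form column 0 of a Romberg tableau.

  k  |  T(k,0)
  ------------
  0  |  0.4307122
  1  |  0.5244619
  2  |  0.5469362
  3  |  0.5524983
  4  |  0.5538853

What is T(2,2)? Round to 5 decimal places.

0.55434

Richardson extrapolation on the trapezoidal column (denominator 4−1=3):
T(1,1) = 0.5244619 + (0.5244619 − 0.4307122)/3 = 0.5557118
T(2,1) = (4·0.5469362 − 0.5244619) / 3 = 0.5544276
T(2,2) = (16·0.5544276 − 0.5557118) / 15 = 0.5543420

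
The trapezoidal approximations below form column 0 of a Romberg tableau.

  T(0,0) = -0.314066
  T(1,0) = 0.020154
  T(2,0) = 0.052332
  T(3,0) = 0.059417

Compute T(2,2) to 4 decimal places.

0.0585

Richardson extrapolation on the trapezoidal column (denominator 4−1=3):
T(1,1) = 0.020154 + (0.020154 − (-0.314066))/3 = 0.131561
T(2,1) = 0.052332 + (0.052332 − 0.020154)/3 = 0.063058
T(2,2) = 0.063058 + (0.063058 − 0.131561)/15 = 0.058491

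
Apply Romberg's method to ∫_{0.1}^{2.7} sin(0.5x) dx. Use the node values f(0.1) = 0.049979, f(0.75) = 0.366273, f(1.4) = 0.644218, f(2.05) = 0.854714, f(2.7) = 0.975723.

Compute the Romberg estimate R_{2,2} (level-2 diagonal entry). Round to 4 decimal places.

R_{0,0} (trapezoid, 1 panel, h=2.6000): 1.333413
R_{1,0} (trapezoid, 2 panels, h=1.3000): 1.504190
R_{2,0} (trapezoid, 4 panels, h=0.6500): 1.545736
R_{1,1} = 1.504190 + (1.504190 − 1.333413)/3 = 1.561116
R_{2,1} = 1.545736 + (1.545736 − 1.504190)/3 = 1.559585
R_{2,2} = 1.559585 + (1.559585 − 1.561116)/15 = 1.559483

1.5595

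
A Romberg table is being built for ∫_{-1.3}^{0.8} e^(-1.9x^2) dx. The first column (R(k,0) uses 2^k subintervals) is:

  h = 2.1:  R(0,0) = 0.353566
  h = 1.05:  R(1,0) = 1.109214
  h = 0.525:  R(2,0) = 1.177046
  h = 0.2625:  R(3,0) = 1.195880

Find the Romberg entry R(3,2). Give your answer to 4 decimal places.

R(2,1) = 1.177046 + (1.177046 − 1.109214)/3 = 1.199657
R(3,1) = (4·1.195880 − 1.177046) / 3 = 1.202158
R(3,2) = (16·1.202158 − 1.199657) / 15 = 1.202325

1.2023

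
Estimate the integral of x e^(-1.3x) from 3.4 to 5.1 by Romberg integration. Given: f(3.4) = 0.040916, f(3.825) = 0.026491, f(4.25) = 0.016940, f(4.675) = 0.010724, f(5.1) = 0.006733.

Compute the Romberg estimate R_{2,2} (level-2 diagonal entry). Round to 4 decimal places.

0.0326

R_{0,0} (trapezoid, 1 panel, h=1.7000): 0.040502
R_{1,0} (trapezoid, 2 panels, h=0.8500): 0.034650
R_{2,0} (trapezoid, 4 panels, h=0.4250): 0.033141
R_{1,1} = 0.034650 + (0.034650 − 0.040502)/3 = 0.032699
R_{2,1} = 0.033141 + (0.033141 − 0.034650)/3 = 0.032638
R_{2,2} = 0.032638 + (0.032638 − 0.032699)/15 = 0.032634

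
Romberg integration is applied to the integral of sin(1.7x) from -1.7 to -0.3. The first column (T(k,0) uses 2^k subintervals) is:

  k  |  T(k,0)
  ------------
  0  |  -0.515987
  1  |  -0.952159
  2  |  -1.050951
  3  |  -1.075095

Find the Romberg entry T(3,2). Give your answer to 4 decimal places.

-1.0831

T(2,1) = -1.050951 + (-1.050951 − (-0.952159))/3 = -1.083882
T(3,1) = (4·(-1.075095) − (-1.050951)) / 3 = -1.083143
T(3,2) = (16·(-1.083143) − (-1.083882)) / 15 = -1.083094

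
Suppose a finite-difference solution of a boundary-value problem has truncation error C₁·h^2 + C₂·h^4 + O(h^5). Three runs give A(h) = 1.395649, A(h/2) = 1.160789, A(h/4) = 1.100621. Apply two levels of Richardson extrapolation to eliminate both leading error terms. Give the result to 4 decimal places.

First eliminate the h^2 term (factor 2^2 = 4):
  B₁ = (4·1.160789 − 1.395649)/3 = 1.082502
  B₂ = (4·1.100621 − 1.160789)/3 = 1.080565
Then eliminate the h^4 term (factor 2^4 = 16):
  (16·1.080565 − 1.082502)/15 = 1.080436

1.0804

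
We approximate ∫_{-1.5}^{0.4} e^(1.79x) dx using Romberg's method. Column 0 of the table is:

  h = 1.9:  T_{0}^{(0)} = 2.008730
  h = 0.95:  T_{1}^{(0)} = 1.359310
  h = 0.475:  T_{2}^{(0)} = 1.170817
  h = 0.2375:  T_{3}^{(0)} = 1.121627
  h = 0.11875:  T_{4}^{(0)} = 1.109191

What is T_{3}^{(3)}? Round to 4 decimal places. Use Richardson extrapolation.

1.1050

Richardson extrapolation on the trapezoidal column (denominator 4−1=3):
T_{1}^{(1)} = 1.359310 + (1.359310 − 2.008730)/3 = 1.142837
T_{2}^{(1)} = 1.170817 + (1.170817 − 1.359310)/3 = 1.107986
T_{3}^{(1)} = 1.121627 + (1.121627 − 1.170817)/3 = 1.105230
T_{2}^{(2)} = 1.107986 + (1.107986 − 1.142837)/15 = 1.105663
T_{3}^{(2)} = 1.105230 + (1.105230 − 1.107986)/15 = 1.105046
T_{3}^{(3)} = 1.105046 + (1.105046 − 1.105663)/63 = 1.105036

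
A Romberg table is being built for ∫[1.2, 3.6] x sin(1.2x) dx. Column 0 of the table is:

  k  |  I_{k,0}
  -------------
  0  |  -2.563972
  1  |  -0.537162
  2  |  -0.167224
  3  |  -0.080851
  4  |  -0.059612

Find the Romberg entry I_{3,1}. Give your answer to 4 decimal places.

I_{3,1} = -0.080851 + (-0.080851 − (-0.167224))/3 = -0.052060

-0.0521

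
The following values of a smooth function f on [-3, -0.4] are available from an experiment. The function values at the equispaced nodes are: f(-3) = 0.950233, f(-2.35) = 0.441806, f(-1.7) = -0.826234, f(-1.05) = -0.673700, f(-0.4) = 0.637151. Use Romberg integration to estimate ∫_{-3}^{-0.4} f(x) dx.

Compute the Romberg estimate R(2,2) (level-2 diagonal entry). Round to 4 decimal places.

-0.1798

R(0,0) (trapezoid, 1 panel, h=2.6000): 2.063599
R(1,0) (trapezoid, 2 panels, h=1.3000): -0.042305
R(2,0) (trapezoid, 4 panels, h=0.6500): -0.171883
R(1,1) = -0.042305 + (-0.042305 − 2.063599)/3 = -0.744273
R(2,1) = -0.171883 + (-0.171883 − (-0.042305))/3 = -0.215076
R(2,2) = -0.215076 + (-0.215076 − (-0.744273))/15 = -0.179796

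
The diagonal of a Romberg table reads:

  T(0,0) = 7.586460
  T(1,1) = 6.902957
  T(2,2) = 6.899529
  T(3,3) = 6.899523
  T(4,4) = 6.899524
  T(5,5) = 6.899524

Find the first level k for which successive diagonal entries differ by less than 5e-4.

|T(1,1) − T(0,0)| = 0.683503 ≥ 5e-4
|T(2,2) − T(1,1)| = 0.003428 ≥ 5e-4
|T(3,3) − T(2,2)| = 0.000006 < 5e-4

k = 3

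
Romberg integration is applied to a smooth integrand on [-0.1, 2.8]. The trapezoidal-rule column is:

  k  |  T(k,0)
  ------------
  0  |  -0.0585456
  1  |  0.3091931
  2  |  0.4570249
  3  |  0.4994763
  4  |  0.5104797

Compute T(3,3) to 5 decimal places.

0.51416

Richardson extrapolation on the trapezoidal column (denominator 4−1=3):
T(1,1) = (4·0.3091931 − (-0.0585456)) / 3 = 0.4317727
T(2,1) = 0.4570249 + (0.4570249 − 0.3091931)/3 = 0.5063022
T(3,1) = 0.4994763 + (0.4994763 − 0.4570249)/3 = 0.5136268
T(2,2) = (16·0.5063022 − 0.4317727) / 15 = 0.5112708
T(3,2) = 0.5136268 + (0.5136268 − 0.5063022)/15 = 0.5141151
T(3,3) = (64·0.5141151 − 0.5112708) / 63 = 0.5141602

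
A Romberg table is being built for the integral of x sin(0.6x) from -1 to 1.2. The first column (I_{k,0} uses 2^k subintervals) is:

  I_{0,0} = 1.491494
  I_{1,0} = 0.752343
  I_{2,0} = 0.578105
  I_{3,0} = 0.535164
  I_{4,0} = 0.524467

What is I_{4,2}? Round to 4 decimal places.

0.5209

Richardson extrapolation on the trapezoidal column (denominator 4−1=3):
I_{3,1} = (4·0.535164 − 0.578105) / 3 = 0.520850
I_{4,1} = 0.524467 + (0.524467 − 0.535164)/3 = 0.520901
I_{4,2} = 0.520901 + (0.520901 − 0.520850)/15 = 0.520904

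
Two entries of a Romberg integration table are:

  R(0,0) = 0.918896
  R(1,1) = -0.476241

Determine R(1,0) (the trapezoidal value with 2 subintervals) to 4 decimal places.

-0.1275

From R(1,1) = (4·R(1,0) − R(0,0))/3, solve for R(1,0):
4·R(1,0) = 3·(-0.476241) + 0.918896 = -0.509827
R(1,0) = -0.127457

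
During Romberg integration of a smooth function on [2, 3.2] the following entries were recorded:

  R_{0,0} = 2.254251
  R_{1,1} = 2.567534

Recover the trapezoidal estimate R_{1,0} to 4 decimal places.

2.4892

From R_{1,1} = (4·R_{1,0} − R_{0,0})/3, solve for R_{1,0}:
4·R_{1,0} = 3·2.567534 + 2.254251 = 9.956853
R_{1,0} = 2.489213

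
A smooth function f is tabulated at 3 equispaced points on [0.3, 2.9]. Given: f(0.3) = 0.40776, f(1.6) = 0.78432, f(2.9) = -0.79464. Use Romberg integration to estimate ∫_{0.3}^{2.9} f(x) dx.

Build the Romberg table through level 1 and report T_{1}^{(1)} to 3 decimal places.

1.192

T_{0}^{(0)} (trapezoid, 1 panel, h=2.6000): -0.50294
T_{1}^{(0)} (trapezoid, 2 panels, h=1.3000): 0.76814
T_{1}^{(1)} = 0.76814 + (0.76814 − (-0.50294))/3 = 1.19183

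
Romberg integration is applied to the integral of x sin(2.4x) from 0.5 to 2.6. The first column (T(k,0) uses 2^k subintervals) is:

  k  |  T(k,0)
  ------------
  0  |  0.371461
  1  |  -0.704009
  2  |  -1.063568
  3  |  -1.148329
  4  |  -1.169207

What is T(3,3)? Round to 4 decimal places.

-1.1759

T(1,1) = (4·(-0.704009) − 0.371461) / 3 = -1.062499
T(2,1) = (4·(-1.063568) − (-0.704009)) / 3 = -1.183421
T(3,1) = (4·(-1.148329) − (-1.063568)) / 3 = -1.176583
T(2,2) = (16·(-1.183421) − (-1.062499)) / 15 = -1.191482
T(3,2) = -1.176583 + (-1.176583 − (-1.183421))/15 = -1.176127
T(3,3) = (64·(-1.176127) − (-1.191482)) / 63 = -1.175883
(Column j=1 coincides with Simpson's rule on the same nodes.)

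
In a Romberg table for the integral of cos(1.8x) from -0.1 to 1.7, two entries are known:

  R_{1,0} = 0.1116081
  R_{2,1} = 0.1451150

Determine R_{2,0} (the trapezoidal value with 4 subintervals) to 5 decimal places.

0.13674

From R_{2,1} = (4·R_{2,0} − R_{1,0})/3, solve for R_{2,0}:
4·R_{2,0} = 3·0.1451150 + 0.1116081 = 0.5469531
R_{2,0} = 0.1367383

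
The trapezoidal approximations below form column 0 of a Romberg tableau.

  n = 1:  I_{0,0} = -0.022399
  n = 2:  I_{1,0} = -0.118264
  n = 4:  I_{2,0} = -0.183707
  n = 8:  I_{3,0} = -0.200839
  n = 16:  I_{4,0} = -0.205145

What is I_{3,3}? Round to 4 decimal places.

-0.2066

Richardson extrapolation on the trapezoidal column (denominator 4−1=3):
I_{1,1} = -0.118264 + (-0.118264 − (-0.022399))/3 = -0.150219
I_{2,1} = -0.183707 + (-0.183707 − (-0.118264))/3 = -0.205521
I_{3,1} = (4·(-0.200839) − (-0.183707)) / 3 = -0.206550
I_{2,2} = (16·(-0.205521) − (-0.150219)) / 15 = -0.209208
I_{3,2} = (16·(-0.206550) − (-0.205521)) / 15 = -0.206619
I_{3,3} = (64·(-0.206619) − (-0.209208)) / 63 = -0.206578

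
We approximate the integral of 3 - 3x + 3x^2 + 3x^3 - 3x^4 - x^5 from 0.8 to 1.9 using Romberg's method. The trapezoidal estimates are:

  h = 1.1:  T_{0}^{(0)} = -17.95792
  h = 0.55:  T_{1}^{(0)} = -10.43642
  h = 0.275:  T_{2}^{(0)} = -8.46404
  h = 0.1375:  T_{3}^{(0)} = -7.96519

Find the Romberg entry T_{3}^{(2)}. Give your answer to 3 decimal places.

T_{2}^{(1)} = (4·(-8.46404) − (-10.43642)) / 3 = -7.80658
T_{3}^{(1)} = -7.96519 + (-7.96519 − (-8.46404))/3 = -7.79891
T_{3}^{(2)} = -7.79891 + (-7.79891 − (-7.80658))/15 = -7.79840
(Column j=1 coincides with Simpson's rule on the same nodes.)

-7.798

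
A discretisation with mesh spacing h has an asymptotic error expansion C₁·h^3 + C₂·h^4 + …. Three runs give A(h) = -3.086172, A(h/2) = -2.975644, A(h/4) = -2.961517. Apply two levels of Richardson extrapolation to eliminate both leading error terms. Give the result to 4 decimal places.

First eliminate the h^3 term (factor 2^3 = 8):
  B₁ = (8·(-2.975644) − (-3.086172))/7 = -2.959854
  B₂ = (8·(-2.961517) − (-2.975644))/7 = -2.959499
Then eliminate the h^4 term (factor 2^4 = 16):
  (16·(-2.959499) − (-2.959854))/15 = -2.959475

-2.9595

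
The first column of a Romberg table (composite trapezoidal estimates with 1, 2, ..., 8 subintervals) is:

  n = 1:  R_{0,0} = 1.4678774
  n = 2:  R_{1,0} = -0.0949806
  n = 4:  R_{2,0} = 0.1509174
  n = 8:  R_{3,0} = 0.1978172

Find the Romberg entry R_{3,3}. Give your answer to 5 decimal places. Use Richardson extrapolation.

0.21093

Richardson extrapolation on the trapezoidal column (denominator 4−1=3):
R_{1,1} = -0.0949806 + (-0.0949806 − 1.4678774)/3 = -0.6159333
R_{2,1} = (4·0.1509174 − (-0.0949806)) / 3 = 0.2328834
R_{3,1} = 0.1978172 + (0.1978172 − 0.1509174)/3 = 0.2134505
R_{2,2} = (16·0.2328834 − (-0.6159333)) / 15 = 0.2894712
R_{3,2} = (16·0.2134505 − 0.2328834) / 15 = 0.2121550
R_{3,3} = 0.2121550 + (0.2121550 − 0.2894712)/63 = 0.2109278
(Column j=1 coincides with Simpson's rule on the same nodes.)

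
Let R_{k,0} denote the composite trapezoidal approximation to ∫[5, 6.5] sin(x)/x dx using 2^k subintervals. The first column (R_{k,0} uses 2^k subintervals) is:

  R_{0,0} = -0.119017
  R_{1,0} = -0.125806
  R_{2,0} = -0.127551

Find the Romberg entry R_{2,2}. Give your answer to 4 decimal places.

Richardson extrapolation on the trapezoidal column (denominator 4−1=3):
R_{1,1} = -0.125806 + (-0.125806 − (-0.119017))/3 = -0.128069
R_{2,1} = (4·(-0.127551) − (-0.125806)) / 3 = -0.128133
R_{2,2} = -0.128133 + (-0.128133 − (-0.128069))/15 = -0.128137

-0.1281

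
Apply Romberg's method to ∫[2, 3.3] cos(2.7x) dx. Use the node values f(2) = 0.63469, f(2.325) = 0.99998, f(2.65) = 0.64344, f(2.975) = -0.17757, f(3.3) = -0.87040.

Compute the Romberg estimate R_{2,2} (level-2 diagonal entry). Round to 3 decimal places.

0.468

R_{0,0} (trapezoid, 1 panel, h=1.3000): -0.15321
R_{1,0} (trapezoid, 2 panels, h=0.6500): 0.34163
R_{2,0} (trapezoid, 4 panels, h=0.3250): 0.43810
R_{1,1} = 0.34163 + (0.34163 − (-0.15321))/3 = 0.50658
R_{2,1} = 0.43810 + (0.43810 − 0.34163)/3 = 0.47026
R_{2,2} = 0.47026 + (0.47026 − 0.50658)/15 = 0.46784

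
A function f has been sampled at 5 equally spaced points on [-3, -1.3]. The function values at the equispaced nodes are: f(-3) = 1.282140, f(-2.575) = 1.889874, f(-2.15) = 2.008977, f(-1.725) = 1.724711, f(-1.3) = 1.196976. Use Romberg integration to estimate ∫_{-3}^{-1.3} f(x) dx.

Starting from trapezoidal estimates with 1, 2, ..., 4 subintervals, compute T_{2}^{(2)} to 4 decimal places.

2.9680

T_{0}^{(0)} (trapezoid, 1 panel, h=1.7000): 2.107249
T_{1}^{(0)} (trapezoid, 2 panels, h=0.8500): 2.761255
T_{2}^{(0)} (trapezoid, 4 panels, h=0.4250): 2.916826
T_{1}^{(1)} = 2.761255 + (2.761255 − 2.107249)/3 = 2.979257
T_{2}^{(1)} = 2.916826 + (2.916826 − 2.761255)/3 = 2.968683
T_{2}^{(2)} = 2.968683 + (2.968683 − 2.979257)/15 = 2.967978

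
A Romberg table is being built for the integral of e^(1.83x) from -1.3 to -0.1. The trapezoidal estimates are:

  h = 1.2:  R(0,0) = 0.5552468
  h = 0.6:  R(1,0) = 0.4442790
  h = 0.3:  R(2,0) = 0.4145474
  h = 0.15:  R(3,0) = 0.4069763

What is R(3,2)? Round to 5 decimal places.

Richardson extrapolation on the trapezoidal column (denominator 4−1=3):
R(2,1) = 0.4145474 + (0.4145474 − 0.4442790)/3 = 0.4046369
R(3,1) = 0.4069763 + (0.4069763 − 0.4145474)/3 = 0.4044526
R(3,2) = (16·0.4044526 − 0.4046369) / 15 = 0.4044403
(Column j=1 coincides with Simpson's rule on the same nodes.)

0.40444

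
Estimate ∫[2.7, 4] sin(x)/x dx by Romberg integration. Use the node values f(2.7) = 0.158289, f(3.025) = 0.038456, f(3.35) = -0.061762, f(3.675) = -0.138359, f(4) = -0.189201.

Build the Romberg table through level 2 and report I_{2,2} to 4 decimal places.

I_{0,0} (trapezoid, 1 panel, h=1.3000): -0.020093
I_{1,0} (trapezoid, 2 panels, h=0.6500): -0.050192
I_{2,0} (trapezoid, 4 panels, h=0.3250): -0.057564
I_{1,1} = -0.050192 + (-0.050192 − (-0.020093))/3 = -0.060225
I_{2,1} = -0.057564 + (-0.057564 − (-0.050192))/3 = -0.060021
I_{2,2} = -0.060021 + (-0.060021 − (-0.060225))/15 = -0.060007

-0.0600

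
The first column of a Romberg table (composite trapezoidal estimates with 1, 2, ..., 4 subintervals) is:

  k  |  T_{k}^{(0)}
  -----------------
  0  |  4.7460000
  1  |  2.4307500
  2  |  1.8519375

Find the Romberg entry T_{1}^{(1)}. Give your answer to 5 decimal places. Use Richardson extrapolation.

Richardson extrapolation on the trapezoidal column (denominator 4−1=3):
T_{1}^{(1)} = 2.4307500 + (2.4307500 − 4.7460000)/3 = 1.6590000

1.65900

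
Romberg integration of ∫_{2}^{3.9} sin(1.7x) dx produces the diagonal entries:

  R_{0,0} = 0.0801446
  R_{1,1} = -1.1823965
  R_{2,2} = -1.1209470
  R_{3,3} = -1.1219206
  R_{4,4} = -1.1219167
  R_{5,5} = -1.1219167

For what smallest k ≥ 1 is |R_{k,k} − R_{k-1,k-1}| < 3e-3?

k = 3

|R_{1,1} − R_{0,0}| = 1.2625411 ≥ 3e-3
|R_{2,2} − R_{1,1}| = 0.0614495 ≥ 3e-3
|R_{3,3} − R_{2,2}| = 0.0009736 < 3e-3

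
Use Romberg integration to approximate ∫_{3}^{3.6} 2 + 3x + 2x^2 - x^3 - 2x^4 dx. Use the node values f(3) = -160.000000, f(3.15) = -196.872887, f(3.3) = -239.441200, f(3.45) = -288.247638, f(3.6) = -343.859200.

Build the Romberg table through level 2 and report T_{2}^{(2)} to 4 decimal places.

-146.1611

T_{0}^{(0)} (trapezoid, 1 panel, h=0.6000): -151.157760
T_{1}^{(0)} (trapezoid, 2 panels, h=0.3000): -147.411240
T_{2}^{(0)} (trapezoid, 4 panels, h=0.1500): -146.473699
T_{1}^{(1)} = -147.411240 + (-147.411240 − (-151.157760))/3 = -146.162400
T_{2}^{(1)} = -146.473699 + (-146.473699 − (-147.411240))/3 = -146.161185
T_{2}^{(2)} = -146.161185 + (-146.161185 − (-146.162400))/15 = -146.161104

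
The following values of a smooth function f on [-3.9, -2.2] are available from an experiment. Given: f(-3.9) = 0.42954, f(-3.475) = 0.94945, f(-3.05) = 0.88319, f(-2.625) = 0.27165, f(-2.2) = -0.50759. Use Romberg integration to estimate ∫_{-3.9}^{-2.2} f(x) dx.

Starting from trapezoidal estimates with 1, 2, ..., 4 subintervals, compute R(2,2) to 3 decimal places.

R(0,0) (trapezoid, 1 panel, h=1.7000): -0.06634
R(1,0) (trapezoid, 2 panels, h=0.8500): 0.71754
R(2,0) (trapezoid, 4 panels, h=0.4250): 0.87774
R(1,1) = 0.71754 + (0.71754 − (-0.06634))/3 = 0.97883
R(2,1) = 0.87774 + (0.87774 − 0.71754)/3 = 0.93114
R(2,2) = 0.93114 + (0.93114 − 0.97883)/15 = 0.92796

0.928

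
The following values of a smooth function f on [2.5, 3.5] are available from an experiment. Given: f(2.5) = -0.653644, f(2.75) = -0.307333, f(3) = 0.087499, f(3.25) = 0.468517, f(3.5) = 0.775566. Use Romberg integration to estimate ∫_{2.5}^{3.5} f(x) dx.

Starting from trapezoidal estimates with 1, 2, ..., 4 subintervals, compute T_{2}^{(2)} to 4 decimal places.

T_{0}^{(0)} (trapezoid, 1 panel, h=1.0000): 0.060961
T_{1}^{(0)} (trapezoid, 2 panels, h=0.5000): 0.074230
T_{2}^{(0)} (trapezoid, 4 panels, h=0.2500): 0.077411
T_{1}^{(1)} = 0.074230 + (0.074230 − 0.060961)/3 = 0.078653
T_{2}^{(1)} = 0.077411 + (0.077411 − 0.074230)/3 = 0.078471
T_{2}^{(2)} = 0.078471 + (0.078471 − 0.078653)/15 = 0.078459

0.0785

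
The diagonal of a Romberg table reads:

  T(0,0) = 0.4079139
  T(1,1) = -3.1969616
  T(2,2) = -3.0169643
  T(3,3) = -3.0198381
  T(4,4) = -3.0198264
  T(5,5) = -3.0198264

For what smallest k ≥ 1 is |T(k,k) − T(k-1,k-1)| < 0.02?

|T(1,1) − T(0,0)| = 3.6048755 ≥ 0.02
|T(2,2) − T(1,1)| = 0.1799973 ≥ 0.02
|T(3,3) − T(2,2)| = 0.0028738 < 0.02

k = 3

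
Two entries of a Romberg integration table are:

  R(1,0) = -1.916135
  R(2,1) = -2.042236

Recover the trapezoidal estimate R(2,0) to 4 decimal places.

-2.0107

From R(2,1) = (4·R(2,0) − R(1,0))/3, solve for R(2,0):
4·R(2,0) = 3·(-2.042236) + (-1.916135) = -8.042843
R(2,0) = -2.010711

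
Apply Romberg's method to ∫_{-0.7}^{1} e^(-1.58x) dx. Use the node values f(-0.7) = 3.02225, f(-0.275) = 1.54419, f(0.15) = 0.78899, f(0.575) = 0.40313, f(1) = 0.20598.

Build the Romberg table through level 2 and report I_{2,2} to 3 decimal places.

I_{0,0} (trapezoid, 1 panel, h=1.7000): 2.74400
I_{1,0} (trapezoid, 2 panels, h=0.8500): 2.04264
I_{2,0} (trapezoid, 4 panels, h=0.4250): 1.84893
I_{1,1} = 2.04264 + (2.04264 − 2.74400)/3 = 1.80885
I_{2,1} = 1.84893 + (1.84893 − 2.04264)/3 = 1.78436
I_{2,2} = 1.78436 + (1.78436 − 1.80885)/15 = 1.78273

1.783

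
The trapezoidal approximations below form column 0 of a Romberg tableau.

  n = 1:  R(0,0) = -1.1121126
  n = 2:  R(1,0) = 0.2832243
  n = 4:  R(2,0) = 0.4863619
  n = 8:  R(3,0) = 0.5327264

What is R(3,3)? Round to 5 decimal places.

0.54789

Richardson extrapolation on the trapezoidal column (denominator 4−1=3):
R(1,1) = (4·0.2832243 − (-1.1121126)) / 3 = 0.7483366
R(2,1) = (4·0.4863619 − 0.2832243) / 3 = 0.5540744
R(3,1) = (4·0.5327264 − 0.4863619) / 3 = 0.5481812
R(2,2) = (16·0.5540744 − 0.7483366) / 15 = 0.5411236
R(3,2) = (16·0.5481812 − 0.5540744) / 15 = 0.5477883
R(3,3) = (64·0.5477883 − 0.5411236) / 63 = 0.5478941
(Column j=1 coincides with Simpson's rule on the same nodes.)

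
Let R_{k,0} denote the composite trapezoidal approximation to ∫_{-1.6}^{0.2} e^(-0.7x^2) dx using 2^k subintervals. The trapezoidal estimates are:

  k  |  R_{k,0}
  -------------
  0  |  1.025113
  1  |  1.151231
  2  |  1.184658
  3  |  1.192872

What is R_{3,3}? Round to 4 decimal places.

Richardson extrapolation on the trapezoidal column (denominator 4−1=3):
R_{1,1} = (4·1.151231 − 1.025113) / 3 = 1.193270
R_{2,1} = (4·1.184658 − 1.151231) / 3 = 1.195800
R_{3,1} = 1.192872 + (1.192872 − 1.184658)/3 = 1.195610
R_{2,2} = (16·1.195800 − 1.193270) / 15 = 1.195969
R_{3,2} = (16·1.195610 − 1.195800) / 15 = 1.195597
R_{3,3} = 1.195597 + (1.195597 − 1.195969)/63 = 1.195591
(Column j=1 coincides with Simpson's rule on the same nodes.)

1.1956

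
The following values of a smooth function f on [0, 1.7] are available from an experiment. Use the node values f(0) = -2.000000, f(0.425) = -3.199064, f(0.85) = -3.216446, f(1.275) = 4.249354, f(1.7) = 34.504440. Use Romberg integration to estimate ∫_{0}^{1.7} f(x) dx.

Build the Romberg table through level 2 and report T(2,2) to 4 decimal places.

T(0,0) (trapezoid, 1 panel, h=1.7000): 27.628774
T(1,0) (trapezoid, 2 panels, h=0.8500): 11.080408
T(2,0) (trapezoid, 4 panels, h=0.4250): 5.986577
T(1,1) = 11.080408 + (11.080408 − 27.628774)/3 = 5.564286
T(2,1) = 5.986577 + (5.986577 − 11.080408)/3 = 4.288633
T(2,2) = 4.288633 + (4.288633 − 5.564286)/15 = 4.203589

4.2036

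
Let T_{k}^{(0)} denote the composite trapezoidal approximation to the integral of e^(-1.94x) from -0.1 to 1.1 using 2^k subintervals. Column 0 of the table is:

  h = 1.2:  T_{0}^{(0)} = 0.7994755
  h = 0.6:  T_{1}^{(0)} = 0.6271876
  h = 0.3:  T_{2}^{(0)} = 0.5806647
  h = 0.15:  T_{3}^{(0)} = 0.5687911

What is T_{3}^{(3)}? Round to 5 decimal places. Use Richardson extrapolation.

0.56481

Richardson extrapolation on the trapezoidal column (denominator 4−1=3):
T_{1}^{(1)} = 0.6271876 + (0.6271876 − 0.7994755)/3 = 0.5697583
T_{2}^{(1)} = (4·0.5806647 − 0.6271876) / 3 = 0.5651571
T_{3}^{(1)} = 0.5687911 + (0.5687911 − 0.5806647)/3 = 0.5648332
T_{2}^{(2)} = 0.5651571 + (0.5651571 − 0.5697583)/15 = 0.5648504
T_{3}^{(2)} = (16·0.5648332 − 0.5651571) / 15 = 0.5648116
T_{3}^{(3)} = 0.5648116 + (0.5648116 − 0.5648504)/63 = 0.5648110
(Column j=1 coincides with Simpson's rule on the same nodes.)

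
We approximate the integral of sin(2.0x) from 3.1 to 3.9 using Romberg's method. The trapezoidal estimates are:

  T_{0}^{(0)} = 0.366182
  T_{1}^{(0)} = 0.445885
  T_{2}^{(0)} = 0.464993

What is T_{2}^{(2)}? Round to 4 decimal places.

T_{1}^{(1)} = 0.445885 + (0.445885 − 0.366182)/3 = 0.472453
T_{2}^{(1)} = (4·0.464993 − 0.445885) / 3 = 0.471362
T_{2}^{(2)} = 0.471362 + (0.471362 − 0.472453)/15 = 0.471289

0.4713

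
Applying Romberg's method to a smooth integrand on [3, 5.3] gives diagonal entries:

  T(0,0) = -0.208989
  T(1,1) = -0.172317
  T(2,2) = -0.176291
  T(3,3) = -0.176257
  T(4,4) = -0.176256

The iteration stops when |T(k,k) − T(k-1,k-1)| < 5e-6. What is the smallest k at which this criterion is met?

|T(1,1) − T(0,0)| = 0.036672 ≥ 5e-6
|T(2,2) − T(1,1)| = 0.003974 ≥ 5e-6
|T(3,3) − T(2,2)| = 0.000034 ≥ 5e-6
|T(4,4) − T(3,3)| = 0.000001 < 5e-6

k = 4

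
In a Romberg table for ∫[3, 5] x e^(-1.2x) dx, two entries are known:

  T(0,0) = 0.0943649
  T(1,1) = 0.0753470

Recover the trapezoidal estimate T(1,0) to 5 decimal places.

From T(1,1) = (4·T(1,0) − T(0,0))/3, solve for T(1,0):
4·T(1,0) = 3·0.0753470 + 0.0943649 = 0.3204059
T(1,0) = 0.0801015

0.08010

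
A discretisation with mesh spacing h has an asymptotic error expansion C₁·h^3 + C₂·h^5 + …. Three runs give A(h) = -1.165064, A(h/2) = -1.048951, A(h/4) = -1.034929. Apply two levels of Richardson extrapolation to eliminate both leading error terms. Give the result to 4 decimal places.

First eliminate the h^3 term (factor 2^3 = 8):
  B₁ = (8·(-1.048951) − (-1.165064))/7 = -1.032363
  B₂ = (8·(-1.034929) − (-1.048951))/7 = -1.032926
Then eliminate the h^5 term (factor 2^5 = 32):
  (32·(-1.032926) − (-1.032363))/31 = -1.032944

-1.0329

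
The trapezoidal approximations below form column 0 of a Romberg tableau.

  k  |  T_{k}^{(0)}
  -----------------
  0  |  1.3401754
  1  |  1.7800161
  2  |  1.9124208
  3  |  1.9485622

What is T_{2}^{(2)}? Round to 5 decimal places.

T_{1}^{(1)} = (4·1.7800161 − 1.3401754) / 3 = 1.9266297
T_{2}^{(1)} = 1.9124208 + (1.9124208 − 1.7800161)/3 = 1.9565557
T_{2}^{(2)} = (16·1.9565557 − 1.9266297) / 15 = 1.9585508
(Column j=1 coincides with Simpson's rule on the same nodes.)

1.95855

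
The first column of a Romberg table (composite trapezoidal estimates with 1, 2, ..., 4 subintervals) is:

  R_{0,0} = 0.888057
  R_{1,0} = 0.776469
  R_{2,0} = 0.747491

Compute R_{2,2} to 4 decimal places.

R_{1,1} = 0.776469 + (0.776469 − 0.888057)/3 = 0.739273
R_{2,1} = (4·0.747491 − 0.776469) / 3 = 0.737832
R_{2,2} = 0.737832 + (0.737832 − 0.739273)/15 = 0.737736

0.7377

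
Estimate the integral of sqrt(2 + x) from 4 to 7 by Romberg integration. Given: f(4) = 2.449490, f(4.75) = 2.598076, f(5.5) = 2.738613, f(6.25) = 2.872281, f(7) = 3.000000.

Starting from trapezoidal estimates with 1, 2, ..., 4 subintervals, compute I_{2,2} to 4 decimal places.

8.2020

I_{0,0} (trapezoid, 1 panel, h=3.0000): 8.174235
I_{1,0} (trapezoid, 2 panels, h=1.5000): 8.195037
I_{2,0} (trapezoid, 4 panels, h=0.7500): 8.200286
I_{1,1} = 8.195037 + (8.195037 − 8.174235)/3 = 8.201971
I_{2,1} = 8.200286 + (8.200286 − 8.195037)/3 = 8.202036
I_{2,2} = 8.202036 + (8.202036 − 8.201971)/15 = 8.202040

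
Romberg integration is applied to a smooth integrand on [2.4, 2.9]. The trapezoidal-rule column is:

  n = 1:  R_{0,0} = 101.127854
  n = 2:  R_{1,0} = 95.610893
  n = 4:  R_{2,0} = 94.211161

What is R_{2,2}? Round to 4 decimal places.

R_{1,1} = 95.610893 + (95.610893 − 101.127854)/3 = 93.771906
R_{2,1} = (4·94.211161 − 95.610893) / 3 = 93.744584
R_{2,2} = (16·93.744584 − 93.771906) / 15 = 93.742763

93.7428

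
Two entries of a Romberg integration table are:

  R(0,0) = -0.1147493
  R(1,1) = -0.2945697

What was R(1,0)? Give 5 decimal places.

From R(1,1) = (4·R(1,0) − R(0,0))/3, solve for R(1,0):
4·R(1,0) = 3·(-0.2945697) + (-0.1147493) = -0.9984584
R(1,0) = -0.2496146

-0.24961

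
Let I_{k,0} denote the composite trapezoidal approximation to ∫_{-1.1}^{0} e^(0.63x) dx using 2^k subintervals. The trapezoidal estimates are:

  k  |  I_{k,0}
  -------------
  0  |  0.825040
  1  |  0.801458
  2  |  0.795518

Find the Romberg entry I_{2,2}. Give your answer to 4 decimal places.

0.7935

I_{1,1} = (4·0.801458 − 0.825040) / 3 = 0.793597
I_{2,1} = 0.795518 + (0.795518 − 0.801458)/3 = 0.793538
I_{2,2} = 0.793538 + (0.793538 − 0.793597)/15 = 0.793534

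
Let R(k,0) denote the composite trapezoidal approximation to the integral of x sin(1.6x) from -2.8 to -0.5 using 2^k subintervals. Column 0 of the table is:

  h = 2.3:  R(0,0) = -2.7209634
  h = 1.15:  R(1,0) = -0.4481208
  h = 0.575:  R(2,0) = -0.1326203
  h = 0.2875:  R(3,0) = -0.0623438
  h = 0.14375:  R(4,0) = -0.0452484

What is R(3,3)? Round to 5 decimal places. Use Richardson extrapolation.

-0.03952

R(1,1) = -0.4481208 + (-0.4481208 − (-2.7209634))/3 = 0.3094934
R(2,1) = -0.1326203 + (-0.1326203 − (-0.4481208))/3 = -0.0274535
R(3,1) = (4·(-0.0623438) − (-0.1326203)) / 3 = -0.0389183
R(2,2) = (16·(-0.0274535) − 0.3094934) / 15 = -0.0499166
R(3,2) = (16·(-0.0389183) − (-0.0274535)) / 15 = -0.0396826
R(3,3) = (64·(-0.0396826) − (-0.0499166)) / 63 = -0.0395202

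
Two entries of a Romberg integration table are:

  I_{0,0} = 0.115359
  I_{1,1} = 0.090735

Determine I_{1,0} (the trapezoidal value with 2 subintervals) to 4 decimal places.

From I_{1,1} = (4·I_{1,0} − I_{0,0})/3, solve for I_{1,0}:
4·I_{1,0} = 3·0.090735 + 0.115359 = 0.387564
I_{1,0} = 0.096891

0.0969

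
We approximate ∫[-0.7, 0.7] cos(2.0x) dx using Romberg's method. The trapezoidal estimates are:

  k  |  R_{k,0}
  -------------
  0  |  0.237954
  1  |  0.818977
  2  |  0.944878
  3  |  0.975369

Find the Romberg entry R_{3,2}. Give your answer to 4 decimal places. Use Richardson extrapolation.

0.9854

Richardson extrapolation on the trapezoidal column (denominator 4−1=3):
R_{2,1} = (4·0.944878 − 0.818977) / 3 = 0.986845
R_{3,1} = (4·0.975369 − 0.944878) / 3 = 0.985533
R_{3,2} = (16·0.985533 − 0.986845) / 15 = 0.985446
(Column j=1 coincides with Simpson's rule on the same nodes.)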